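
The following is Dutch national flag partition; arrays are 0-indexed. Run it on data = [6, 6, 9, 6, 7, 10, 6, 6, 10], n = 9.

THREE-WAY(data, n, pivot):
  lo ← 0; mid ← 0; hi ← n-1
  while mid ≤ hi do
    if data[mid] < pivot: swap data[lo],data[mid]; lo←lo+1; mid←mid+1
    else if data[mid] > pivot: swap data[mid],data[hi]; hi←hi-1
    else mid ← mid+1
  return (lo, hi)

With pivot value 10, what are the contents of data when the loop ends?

lo=0 mid=0 hi=8
6<10: swap(0,0), lo=1 mid=1 ⇒ [6, 6, 9, 6, 7, 10, 6, 6, 10]
6<10: swap(1,1), lo=2 mid=2 ⇒ [6, 6, 9, 6, 7, 10, 6, 6, 10]
9<10: swap(2,2), lo=3 mid=3 ⇒ [6, 6, 9, 6, 7, 10, 6, 6, 10]
6<10: swap(3,3), lo=4 mid=4 ⇒ [6, 6, 9, 6, 7, 10, 6, 6, 10]
7<10: swap(4,4), lo=5 mid=5 ⇒ [6, 6, 9, 6, 7, 10, 6, 6, 10]
10=10: mid=6
6<10: swap(5,6), lo=6 mid=7 ⇒ [6, 6, 9, 6, 7, 6, 10, 6, 10]
6<10: swap(6,7), lo=7 mid=8 ⇒ [6, 6, 9, 6, 7, 6, 6, 10, 10]
10=10: mid=9
done. lo=7 hi=8; data=[6, 6, 9, 6, 7, 6, 6, 10, 10]

[6, 6, 9, 6, 7, 6, 6, 10, 10]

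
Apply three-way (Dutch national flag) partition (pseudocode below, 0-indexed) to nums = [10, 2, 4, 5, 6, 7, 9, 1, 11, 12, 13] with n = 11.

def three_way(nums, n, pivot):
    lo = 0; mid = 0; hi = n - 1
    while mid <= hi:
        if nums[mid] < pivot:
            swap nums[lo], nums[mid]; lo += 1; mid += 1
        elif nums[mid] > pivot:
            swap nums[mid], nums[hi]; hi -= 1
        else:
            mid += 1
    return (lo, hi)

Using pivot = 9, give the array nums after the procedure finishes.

pivot = 9; lo=0, mid=0, hi=10
nums[mid]=10>9: swap nums[0],nums[10]; hi=9 → [13, 2, 4, 5, 6, 7, 9, 1, 11, 12, 10]
nums[mid]=13>9: swap nums[0],nums[9]; hi=8 → [12, 2, 4, 5, 6, 7, 9, 1, 11, 13, 10]
nums[mid]=12>9: swap nums[0],nums[8]; hi=7 → [11, 2, 4, 5, 6, 7, 9, 1, 12, 13, 10]
nums[mid]=11>9: swap nums[0],nums[7]; hi=6 → [1, 2, 4, 5, 6, 7, 9, 11, 12, 13, 10]
nums[mid]=1<9: swap nums[0],nums[0]; lo=1,mid=1 → [1, 2, 4, 5, 6, 7, 9, 11, 12, 13, 10]
nums[mid]=2<9: swap nums[1],nums[1]; lo=2,mid=2 → [1, 2, 4, 5, 6, 7, 9, 11, 12, 13, 10]
nums[mid]=4<9: swap nums[2],nums[2]; lo=3,mid=3 → [1, 2, 4, 5, 6, 7, 9, 11, 12, 13, 10]
nums[mid]=5<9: swap nums[3],nums[3]; lo=4,mid=4 → [1, 2, 4, 5, 6, 7, 9, 11, 12, 13, 10]
nums[mid]=6<9: swap nums[4],nums[4]; lo=5,mid=5 → [1, 2, 4, 5, 6, 7, 9, 11, 12, 13, 10]
nums[mid]=7<9: swap nums[5],nums[5]; lo=6,mid=6 → [1, 2, 4, 5, 6, 7, 9, 11, 12, 13, 10]
nums[mid]=9=9: mid=7
end: lo=6, hi=6; nums = [1, 2, 4, 5, 6, 7, 9, 11, 12, 13, 10]

[1, 2, 4, 5, 6, 7, 9, 11, 12, 13, 10]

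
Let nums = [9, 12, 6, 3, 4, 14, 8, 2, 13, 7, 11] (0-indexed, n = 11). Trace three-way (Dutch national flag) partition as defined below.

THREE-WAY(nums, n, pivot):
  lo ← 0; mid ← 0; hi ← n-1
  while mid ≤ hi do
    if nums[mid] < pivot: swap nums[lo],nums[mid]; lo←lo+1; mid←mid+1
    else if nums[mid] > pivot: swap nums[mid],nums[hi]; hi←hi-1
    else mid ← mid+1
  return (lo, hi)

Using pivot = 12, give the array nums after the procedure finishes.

pivot = 12; lo=0, mid=0, hi=10
nums[mid]=9<12: swap nums[0],nums[0]; lo=1,mid=1 → [9, 12, 6, 3, 4, 14, 8, 2, 13, 7, 11]
nums[mid]=12=12: mid=2
nums[mid]=6<12: swap nums[1],nums[2]; lo=2,mid=3 → [9, 6, 12, 3, 4, 14, 8, 2, 13, 7, 11]
nums[mid]=3<12: swap nums[2],nums[3]; lo=3,mid=4 → [9, 6, 3, 12, 4, 14, 8, 2, 13, 7, 11]
nums[mid]=4<12: swap nums[3],nums[4]; lo=4,mid=5 → [9, 6, 3, 4, 12, 14, 8, 2, 13, 7, 11]
nums[mid]=14>12: swap nums[5],nums[10]; hi=9 → [9, 6, 3, 4, 12, 11, 8, 2, 13, 7, 14]
nums[mid]=11<12: swap nums[4],nums[5]; lo=5,mid=6 → [9, 6, 3, 4, 11, 12, 8, 2, 13, 7, 14]
nums[mid]=8<12: swap nums[5],nums[6]; lo=6,mid=7 → [9, 6, 3, 4, 11, 8, 12, 2, 13, 7, 14]
nums[mid]=2<12: swap nums[6],nums[7]; lo=7,mid=8 → [9, 6, 3, 4, 11, 8, 2, 12, 13, 7, 14]
nums[mid]=13>12: swap nums[8],nums[9]; hi=8 → [9, 6, 3, 4, 11, 8, 2, 12, 7, 13, 14]
nums[mid]=7<12: swap nums[7],nums[8]; lo=8,mid=9 → [9, 6, 3, 4, 11, 8, 2, 7, 12, 13, 14]
end: lo=8, hi=8; nums = [9, 6, 3, 4, 11, 8, 2, 7, 12, 13, 14]

[9, 6, 3, 4, 11, 8, 2, 7, 12, 13, 14]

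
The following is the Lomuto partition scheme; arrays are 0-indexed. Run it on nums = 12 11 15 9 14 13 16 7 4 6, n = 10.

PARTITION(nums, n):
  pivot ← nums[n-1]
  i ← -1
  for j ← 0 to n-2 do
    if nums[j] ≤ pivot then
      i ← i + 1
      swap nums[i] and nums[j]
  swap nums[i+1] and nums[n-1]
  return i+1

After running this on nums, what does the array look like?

4 6 15 9 14 13 16 7 12 11

pivot = nums[9] = 6; i = -1
j=0: nums[0]=12 > 6 → no swap
j=1: nums[1]=11 > 6 → no swap
j=2: nums[2]=15 > 6 → no swap
j=3: nums[3]=9 > 6 → no swap
j=4: nums[4]=14 > 6 → no swap
j=5: nums[5]=13 > 6 → no swap
j=6: nums[6]=16 > 6 → no swap
j=7: nums[7]=7 > 6 → no swap
j=8: nums[8]=4 ≤ 6 → i=0, swap nums[0],nums[8] → 4 11 15 9 14 13 16 7 12 6
final swap nums[1],nums[9] → 4 6 15 9 14 13 16 7 12 11; return 1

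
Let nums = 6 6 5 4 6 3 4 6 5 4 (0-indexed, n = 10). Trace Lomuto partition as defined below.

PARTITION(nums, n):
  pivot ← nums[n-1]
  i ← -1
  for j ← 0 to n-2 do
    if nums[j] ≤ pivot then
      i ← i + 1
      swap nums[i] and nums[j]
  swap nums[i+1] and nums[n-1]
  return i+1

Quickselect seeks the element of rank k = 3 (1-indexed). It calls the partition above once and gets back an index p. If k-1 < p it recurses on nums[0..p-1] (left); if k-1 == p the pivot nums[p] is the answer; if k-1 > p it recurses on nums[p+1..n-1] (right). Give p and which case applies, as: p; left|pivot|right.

pivot = nums[9] = 4; i = -1
j=0: nums[0]=6 > 4 → no swap
j=1: nums[1]=6 > 4 → no swap
j=2: nums[2]=5 > 4 → no swap
j=3: nums[3]=4 ≤ 4 → i=0, swap nums[0],nums[3] → 4 6 5 6 6 3 4 6 5 4
j=4: nums[4]=6 > 4 → no swap
j=5: nums[5]=3 ≤ 4 → i=1, swap nums[1],nums[5] → 4 3 5 6 6 6 4 6 5 4
j=6: nums[6]=4 ≤ 4 → i=2, swap nums[2],nums[6] → 4 3 4 6 6 6 5 6 5 4
j=7: nums[7]=6 > 4 → no swap
j=8: nums[8]=5 > 4 → no swap
final swap nums[3],nums[9] → 4 3 4 4 6 6 5 6 5 6; return 3
p = 3; k-1 = 2 < 3 ⇒ left

3; left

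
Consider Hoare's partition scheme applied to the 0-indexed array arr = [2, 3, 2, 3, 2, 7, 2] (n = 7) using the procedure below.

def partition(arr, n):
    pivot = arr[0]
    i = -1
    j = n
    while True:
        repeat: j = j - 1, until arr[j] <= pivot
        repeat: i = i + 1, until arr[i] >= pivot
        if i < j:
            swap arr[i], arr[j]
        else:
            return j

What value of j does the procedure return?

2

pivot=2
j stops at 6 (2), i stops at 0 (2); swap ⇒ [2, 3, 2, 3, 2, 7, 2]
j stops at 4 (2), i stops at 1 (3); swap ⇒ [2, 2, 2, 3, 3, 7, 2]
j stops at 2, i stops at 2; i≥j ⇒ return 2. arr=[2, 2, 2, 3, 3, 7, 2]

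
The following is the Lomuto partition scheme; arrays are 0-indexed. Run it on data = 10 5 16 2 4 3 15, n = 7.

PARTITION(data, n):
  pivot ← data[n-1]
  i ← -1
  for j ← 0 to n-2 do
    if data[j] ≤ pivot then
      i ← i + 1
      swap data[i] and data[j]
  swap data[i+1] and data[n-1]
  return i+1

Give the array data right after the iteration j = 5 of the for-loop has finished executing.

pivot = data[6] = 15; i = -1
j=0: data[0]=10 ≤ 15 → i=0, swap data[0],data[0] (no change) → 10 5 16 2 4 3 15
j=1: data[1]=5 ≤ 15 → i=1, swap data[1],data[1] (no change) → 10 5 16 2 4 3 15
j=2: data[2]=16 > 15 → no swap
j=3: data[3]=2 ≤ 15 → i=2, swap data[2],data[3] → 10 5 2 16 4 3 15
j=4: data[4]=4 ≤ 15 → i=3, swap data[3],data[4] → 10 5 2 4 16 3 15
j=5: data[5]=3 ≤ 15 → i=4, swap data[4],data[5] → 10 5 2 4 3 16 15
(after j=5) data = 10 5 2 4 3 16 15

10 5 2 4 3 16 15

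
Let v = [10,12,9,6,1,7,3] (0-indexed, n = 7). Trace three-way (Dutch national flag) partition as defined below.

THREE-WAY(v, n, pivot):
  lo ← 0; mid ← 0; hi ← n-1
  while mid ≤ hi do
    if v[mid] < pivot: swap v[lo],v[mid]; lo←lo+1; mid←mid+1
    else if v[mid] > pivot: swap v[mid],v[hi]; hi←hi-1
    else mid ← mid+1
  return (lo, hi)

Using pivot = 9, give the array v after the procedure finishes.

[3,7,6,1,9,12,10]

lo=0 mid=0 hi=6
10>9: swap(0,6), hi=5 ⇒ [3,12,9,6,1,7,10]
3<9: swap(0,0), lo=1 mid=1 ⇒ [3,12,9,6,1,7,10]
12>9: swap(1,5), hi=4 ⇒ [3,7,9,6,1,12,10]
7<9: swap(1,1), lo=2 mid=2 ⇒ [3,7,9,6,1,12,10]
9=9: mid=3
6<9: swap(2,3), lo=3 mid=4 ⇒ [3,7,6,9,1,12,10]
1<9: swap(3,4), lo=4 mid=5 ⇒ [3,7,6,1,9,12,10]
done. lo=4 hi=4; v=[3,7,6,1,9,12,10]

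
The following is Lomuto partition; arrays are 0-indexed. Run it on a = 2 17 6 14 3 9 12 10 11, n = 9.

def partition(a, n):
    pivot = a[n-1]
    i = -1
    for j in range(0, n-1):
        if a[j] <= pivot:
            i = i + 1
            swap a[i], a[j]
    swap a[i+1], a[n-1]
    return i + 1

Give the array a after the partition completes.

2 6 3 9 10 11 12 17 14

pivot=11, i=-1
j=0: 2≤11, i=0, swap(0,0) ⇒ 2 17 6 14 3 9 12 10 11
j=1: 17>11, skip
j=2: 6≤11, i=1, swap(1,2) ⇒ 2 6 17 14 3 9 12 10 11
j=3: 14>11, skip
j=4: 3≤11, i=2, swap(2,4) ⇒ 2 6 3 14 17 9 12 10 11
j=5: 9≤11, i=3, swap(3,5) ⇒ 2 6 3 9 17 14 12 10 11
j=6: 12>11, skip
j=7: 10≤11, i=4, swap(4,7) ⇒ 2 6 3 9 10 14 12 17 11
swap(5,8) ⇒ 2 6 3 9 10 11 12 17 14; return 5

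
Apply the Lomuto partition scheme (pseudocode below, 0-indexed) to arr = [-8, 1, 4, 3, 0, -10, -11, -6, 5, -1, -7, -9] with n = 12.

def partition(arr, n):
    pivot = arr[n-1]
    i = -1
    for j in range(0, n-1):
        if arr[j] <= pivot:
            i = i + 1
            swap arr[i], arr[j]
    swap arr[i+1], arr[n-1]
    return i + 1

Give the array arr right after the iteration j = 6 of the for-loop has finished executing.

pivot = arr[11] = -9; i = -1
j=0: arr[0]=-8 > -9 → no swap
j=1: arr[1]=1 > -9 → no swap
j=2: arr[2]=4 > -9 → no swap
j=3: arr[3]=3 > -9 → no swap
j=4: arr[4]=0 > -9 → no swap
j=5: arr[5]=-10 ≤ -9 → i=0, swap arr[0],arr[5] → [-10, 1, 4, 3, 0, -8, -11, -6, 5, -1, -7, -9]
j=6: arr[6]=-11 ≤ -9 → i=1, swap arr[1],arr[6] → [-10, -11, 4, 3, 0, -8, 1, -6, 5, -1, -7, -9]
(after j=6) arr = [-10, -11, 4, 3, 0, -8, 1, -6, 5, -1, -7, -9]

[-10, -11, 4, 3, 0, -8, 1, -6, 5, -1, -7, -9]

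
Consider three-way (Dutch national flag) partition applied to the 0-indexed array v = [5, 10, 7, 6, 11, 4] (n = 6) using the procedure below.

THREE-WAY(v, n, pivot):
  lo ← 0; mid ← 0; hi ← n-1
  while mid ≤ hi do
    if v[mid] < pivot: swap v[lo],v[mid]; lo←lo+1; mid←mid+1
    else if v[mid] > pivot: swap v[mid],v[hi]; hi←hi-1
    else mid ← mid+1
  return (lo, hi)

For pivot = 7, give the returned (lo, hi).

(3, 3)

pivot = 7; lo=0, mid=0, hi=5
v[mid]=5<7: swap v[0],v[0]; lo=1,mid=1 → [5, 10, 7, 6, 11, 4]
v[mid]=10>7: swap v[1],v[5]; hi=4 → [5, 4, 7, 6, 11, 10]
v[mid]=4<7: swap v[1],v[1]; lo=2,mid=2 → [5, 4, 7, 6, 11, 10]
v[mid]=7=7: mid=3
v[mid]=6<7: swap v[2],v[3]; lo=3,mid=4 → [5, 4, 6, 7, 11, 10]
v[mid]=11>7: swap v[4],v[4]; hi=3 → [5, 4, 6, 7, 11, 10]
end: lo=3, hi=3; v = [5, 4, 6, 7, 11, 10]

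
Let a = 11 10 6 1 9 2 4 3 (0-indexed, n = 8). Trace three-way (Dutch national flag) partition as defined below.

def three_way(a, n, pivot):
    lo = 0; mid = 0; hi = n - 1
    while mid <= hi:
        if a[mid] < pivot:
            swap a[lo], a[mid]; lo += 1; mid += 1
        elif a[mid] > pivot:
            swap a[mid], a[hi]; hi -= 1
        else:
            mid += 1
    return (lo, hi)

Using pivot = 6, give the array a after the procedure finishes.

3 4 1 2 6 9 10 11

pivot = 6; lo=0, mid=0, hi=7
a[mid]=11>6: swap a[0],a[7]; hi=6 → 3 10 6 1 9 2 4 11
a[mid]=3<6: swap a[0],a[0]; lo=1,mid=1 → 3 10 6 1 9 2 4 11
a[mid]=10>6: swap a[1],a[6]; hi=5 → 3 4 6 1 9 2 10 11
a[mid]=4<6: swap a[1],a[1]; lo=2,mid=2 → 3 4 6 1 9 2 10 11
a[mid]=6=6: mid=3
a[mid]=1<6: swap a[2],a[3]; lo=3,mid=4 → 3 4 1 6 9 2 10 11
a[mid]=9>6: swap a[4],a[5]; hi=4 → 3 4 1 6 2 9 10 11
a[mid]=2<6: swap a[3],a[4]; lo=4,mid=5 → 3 4 1 2 6 9 10 11
end: lo=4, hi=4; a = 3 4 1 2 6 9 10 11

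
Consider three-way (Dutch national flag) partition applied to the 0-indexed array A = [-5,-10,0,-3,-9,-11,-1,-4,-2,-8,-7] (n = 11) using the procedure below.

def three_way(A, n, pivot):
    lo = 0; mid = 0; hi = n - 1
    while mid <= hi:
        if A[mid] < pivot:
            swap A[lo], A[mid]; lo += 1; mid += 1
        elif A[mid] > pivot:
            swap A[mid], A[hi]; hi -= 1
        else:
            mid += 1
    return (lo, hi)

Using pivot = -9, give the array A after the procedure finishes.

[-11,-10,-9,-3,0,-1,-4,-2,-8,-7,-5]

lo=0 mid=0 hi=10
-5>-9: swap(0,10), hi=9 ⇒ [-7,-10,0,-3,-9,-11,-1,-4,-2,-8,-5]
-7>-9: swap(0,9), hi=8 ⇒ [-8,-10,0,-3,-9,-11,-1,-4,-2,-7,-5]
-8>-9: swap(0,8), hi=7 ⇒ [-2,-10,0,-3,-9,-11,-1,-4,-8,-7,-5]
-2>-9: swap(0,7), hi=6 ⇒ [-4,-10,0,-3,-9,-11,-1,-2,-8,-7,-5]
-4>-9: swap(0,6), hi=5 ⇒ [-1,-10,0,-3,-9,-11,-4,-2,-8,-7,-5]
-1>-9: swap(0,5), hi=4 ⇒ [-11,-10,0,-3,-9,-1,-4,-2,-8,-7,-5]
-11<-9: swap(0,0), lo=1 mid=1 ⇒ [-11,-10,0,-3,-9,-1,-4,-2,-8,-7,-5]
-10<-9: swap(1,1), lo=2 mid=2 ⇒ [-11,-10,0,-3,-9,-1,-4,-2,-8,-7,-5]
0>-9: swap(2,4), hi=3 ⇒ [-11,-10,-9,-3,0,-1,-4,-2,-8,-7,-5]
-9=-9: mid=3
-3>-9: swap(3,3), hi=2 ⇒ [-11,-10,-9,-3,0,-1,-4,-2,-8,-7,-5]
done. lo=2 hi=2; A=[-11,-10,-9,-3,0,-1,-4,-2,-8,-7,-5]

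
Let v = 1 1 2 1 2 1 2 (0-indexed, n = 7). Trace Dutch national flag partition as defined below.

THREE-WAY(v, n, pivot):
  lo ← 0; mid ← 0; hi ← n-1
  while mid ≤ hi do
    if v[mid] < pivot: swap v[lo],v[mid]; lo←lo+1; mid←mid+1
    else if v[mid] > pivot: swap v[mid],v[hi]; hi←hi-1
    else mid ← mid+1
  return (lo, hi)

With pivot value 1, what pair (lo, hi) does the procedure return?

(0, 3)

lo=0 mid=0 hi=6
1=1: mid=1
1=1: mid=2
2>1: swap(2,6), hi=5 ⇒ 1 1 2 1 2 1 2
2>1: swap(2,5), hi=4 ⇒ 1 1 1 1 2 2 2
1=1: mid=3
1=1: mid=4
2>1: swap(4,4), hi=3 ⇒ 1 1 1 1 2 2 2
done. lo=0 hi=3; v=1 1 1 1 2 2 2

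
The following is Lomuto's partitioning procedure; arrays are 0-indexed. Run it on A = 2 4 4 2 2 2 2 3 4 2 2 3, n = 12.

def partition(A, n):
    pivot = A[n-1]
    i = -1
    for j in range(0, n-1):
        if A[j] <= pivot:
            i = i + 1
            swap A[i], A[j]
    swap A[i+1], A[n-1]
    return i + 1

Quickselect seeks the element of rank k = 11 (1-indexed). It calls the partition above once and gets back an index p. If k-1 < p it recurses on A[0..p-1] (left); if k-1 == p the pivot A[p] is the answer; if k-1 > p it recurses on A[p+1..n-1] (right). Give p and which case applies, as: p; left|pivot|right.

8; right

pivot=3, i=-1
j=0: 2≤3, i=0, swap(0,0) ⇒ 2 4 4 2 2 2 2 3 4 2 2 3
j=1: 4>3, skip
j=2: 4>3, skip
j=3: 2≤3, i=1, swap(1,3) ⇒ 2 2 4 4 2 2 2 3 4 2 2 3
j=4: 2≤3, i=2, swap(2,4) ⇒ 2 2 2 4 4 2 2 3 4 2 2 3
j=5: 2≤3, i=3, swap(3,5) ⇒ 2 2 2 2 4 4 2 3 4 2 2 3
j=6: 2≤3, i=4, swap(4,6) ⇒ 2 2 2 2 2 4 4 3 4 2 2 3
j=7: 3≤3, i=5, swap(5,7) ⇒ 2 2 2 2 2 3 4 4 4 2 2 3
j=8: 4>3, skip
j=9: 2≤3, i=6, swap(6,9) ⇒ 2 2 2 2 2 3 2 4 4 4 2 3
j=10: 2≤3, i=7, swap(7,10) ⇒ 2 2 2 2 2 3 2 2 4 4 4 3
swap(8,11) ⇒ 2 2 2 2 2 3 2 2 3 4 4 4; return 8
p = 8; k-1 = 10 > 8 ⇒ right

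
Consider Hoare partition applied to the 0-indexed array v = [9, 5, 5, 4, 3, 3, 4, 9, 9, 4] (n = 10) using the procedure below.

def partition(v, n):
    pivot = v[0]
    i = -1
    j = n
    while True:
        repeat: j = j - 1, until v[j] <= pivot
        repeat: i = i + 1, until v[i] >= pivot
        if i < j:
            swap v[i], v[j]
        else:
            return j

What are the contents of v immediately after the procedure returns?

[4, 5, 5, 4, 3, 3, 4, 9, 9, 9]

pivot = v[0] = 9; i = -1, j = 10
j→9 (v[9]=4≤9), i→0 (v[0]=9≥9); i<j, swap → [4, 5, 5, 4, 3, 3, 4, 9, 9, 9]
j→8 (v[8]=9≤9), i→7 (v[7]=9≥9); i<j, swap → [4, 5, 5, 4, 3, 3, 4, 9, 9, 9]
j→7, i→8; i≥j, return j=7. v = [4, 5, 5, 4, 3, 3, 4, 9, 9, 9]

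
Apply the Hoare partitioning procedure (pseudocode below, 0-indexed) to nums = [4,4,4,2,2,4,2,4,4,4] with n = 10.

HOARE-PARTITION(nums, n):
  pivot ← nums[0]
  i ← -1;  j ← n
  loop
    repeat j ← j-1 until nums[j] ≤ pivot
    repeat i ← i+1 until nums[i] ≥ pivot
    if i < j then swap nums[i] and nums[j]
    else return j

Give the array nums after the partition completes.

[4,4,4,2,2,2,4,4,4,4]

pivot=4
j stops at 9 (4), i stops at 0 (4); swap ⇒ [4,4,4,2,2,4,2,4,4,4]
j stops at 8 (4), i stops at 1 (4); swap ⇒ [4,4,4,2,2,4,2,4,4,4]
j stops at 7 (4), i stops at 2 (4); swap ⇒ [4,4,4,2,2,4,2,4,4,4]
j stops at 6 (2), i stops at 5 (4); swap ⇒ [4,4,4,2,2,2,4,4,4,4]
j stops at 5, i stops at 6; i≥j ⇒ return 5. nums=[4,4,4,2,2,2,4,4,4,4]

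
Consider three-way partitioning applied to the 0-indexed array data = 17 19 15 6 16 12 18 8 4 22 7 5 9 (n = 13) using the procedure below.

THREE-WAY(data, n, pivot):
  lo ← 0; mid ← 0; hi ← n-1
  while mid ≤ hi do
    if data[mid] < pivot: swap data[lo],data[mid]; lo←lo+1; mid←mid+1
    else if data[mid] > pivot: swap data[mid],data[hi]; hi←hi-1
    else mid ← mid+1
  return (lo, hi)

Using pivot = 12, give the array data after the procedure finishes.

9 5 7 6 4 8 12 18 22 16 15 19 17

lo=0 mid=0 hi=12
17>12: swap(0,12), hi=11 ⇒ 9 19 15 6 16 12 18 8 4 22 7 5 17
9<12: swap(0,0), lo=1 mid=1 ⇒ 9 19 15 6 16 12 18 8 4 22 7 5 17
19>12: swap(1,11), hi=10 ⇒ 9 5 15 6 16 12 18 8 4 22 7 19 17
5<12: swap(1,1), lo=2 mid=2 ⇒ 9 5 15 6 16 12 18 8 4 22 7 19 17
15>12: swap(2,10), hi=9 ⇒ 9 5 7 6 16 12 18 8 4 22 15 19 17
7<12: swap(2,2), lo=3 mid=3 ⇒ 9 5 7 6 16 12 18 8 4 22 15 19 17
6<12: swap(3,3), lo=4 mid=4 ⇒ 9 5 7 6 16 12 18 8 4 22 15 19 17
16>12: swap(4,9), hi=8 ⇒ 9 5 7 6 22 12 18 8 4 16 15 19 17
22>12: swap(4,8), hi=7 ⇒ 9 5 7 6 4 12 18 8 22 16 15 19 17
4<12: swap(4,4), lo=5 mid=5 ⇒ 9 5 7 6 4 12 18 8 22 16 15 19 17
12=12: mid=6
18>12: swap(6,7), hi=6 ⇒ 9 5 7 6 4 12 8 18 22 16 15 19 17
8<12: swap(5,6), lo=6 mid=7 ⇒ 9 5 7 6 4 8 12 18 22 16 15 19 17
done. lo=6 hi=6; data=9 5 7 6 4 8 12 18 22 16 15 19 17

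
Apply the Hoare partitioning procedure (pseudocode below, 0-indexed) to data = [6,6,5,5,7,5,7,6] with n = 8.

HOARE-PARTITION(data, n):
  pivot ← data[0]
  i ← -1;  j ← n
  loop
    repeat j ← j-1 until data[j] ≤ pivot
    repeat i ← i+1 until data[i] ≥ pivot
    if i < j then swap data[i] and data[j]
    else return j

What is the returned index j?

pivot=6
j stops at 7 (6), i stops at 0 (6); swap ⇒ [6,6,5,5,7,5,7,6]
j stops at 5 (5), i stops at 1 (6); swap ⇒ [6,5,5,5,7,6,7,6]
j stops at 3, i stops at 4; i≥j ⇒ return 3. data=[6,5,5,5,7,6,7,6]

3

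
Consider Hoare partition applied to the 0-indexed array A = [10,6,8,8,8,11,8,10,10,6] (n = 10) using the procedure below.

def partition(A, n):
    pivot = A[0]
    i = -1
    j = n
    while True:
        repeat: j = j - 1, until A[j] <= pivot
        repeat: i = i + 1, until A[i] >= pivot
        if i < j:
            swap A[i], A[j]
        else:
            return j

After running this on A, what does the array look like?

[6,6,8,8,8,10,8,10,11,10]

pivot=10
j stops at 9 (6), i stops at 0 (10); swap ⇒ [6,6,8,8,8,11,8,10,10,10]
j stops at 8 (10), i stops at 5 (11); swap ⇒ [6,6,8,8,8,10,8,10,11,10]
j stops at 7, i stops at 7; i≥j ⇒ return 7. A=[6,6,8,8,8,10,8,10,11,10]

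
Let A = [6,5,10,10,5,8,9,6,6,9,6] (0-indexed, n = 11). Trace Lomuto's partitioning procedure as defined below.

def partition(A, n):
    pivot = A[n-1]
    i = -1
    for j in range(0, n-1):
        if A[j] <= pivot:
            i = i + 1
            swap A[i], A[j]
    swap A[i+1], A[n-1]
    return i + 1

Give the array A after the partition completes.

[6,5,5,6,6,6,9,10,10,9,8]

pivot = A[10] = 6; i = -1
j=0: A[0]=6 ≤ 6 → i=0, swap A[0],A[0] (no change) → [6,5,10,10,5,8,9,6,6,9,6]
j=1: A[1]=5 ≤ 6 → i=1, swap A[1],A[1] (no change) → [6,5,10,10,5,8,9,6,6,9,6]
j=2: A[2]=10 > 6 → no swap
j=3: A[3]=10 > 6 → no swap
j=4: A[4]=5 ≤ 6 → i=2, swap A[2],A[4] → [6,5,5,10,10,8,9,6,6,9,6]
j=5: A[5]=8 > 6 → no swap
j=6: A[6]=9 > 6 → no swap
j=7: A[7]=6 ≤ 6 → i=3, swap A[3],A[7] → [6,5,5,6,10,8,9,10,6,9,6]
j=8: A[8]=6 ≤ 6 → i=4, swap A[4],A[8] → [6,5,5,6,6,8,9,10,10,9,6]
j=9: A[9]=9 > 6 → no swap
final swap A[5],A[10] → [6,5,5,6,6,6,9,10,10,9,8]; return 5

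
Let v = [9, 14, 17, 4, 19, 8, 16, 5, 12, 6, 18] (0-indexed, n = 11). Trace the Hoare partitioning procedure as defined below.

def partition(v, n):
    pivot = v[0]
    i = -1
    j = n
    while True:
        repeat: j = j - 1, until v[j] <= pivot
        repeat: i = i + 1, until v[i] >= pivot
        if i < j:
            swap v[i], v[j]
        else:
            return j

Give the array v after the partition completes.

[6, 5, 8, 4, 19, 17, 16, 14, 12, 9, 18]

pivot = v[0] = 9; i = -1, j = 11
j→9 (v[9]=6≤9), i→0 (v[0]=9≥9); i<j, swap → [6, 14, 17, 4, 19, 8, 16, 5, 12, 9, 18]
j→7 (v[7]=5≤9), i→1 (v[1]=14≥9); i<j, swap → [6, 5, 17, 4, 19, 8, 16, 14, 12, 9, 18]
j→5 (v[5]=8≤9), i→2 (v[2]=17≥9); i<j, swap → [6, 5, 8, 4, 19, 17, 16, 14, 12, 9, 18]
j→3, i→4; i≥j, return j=3. v = [6, 5, 8, 4, 19, 17, 16, 14, 12, 9, 18]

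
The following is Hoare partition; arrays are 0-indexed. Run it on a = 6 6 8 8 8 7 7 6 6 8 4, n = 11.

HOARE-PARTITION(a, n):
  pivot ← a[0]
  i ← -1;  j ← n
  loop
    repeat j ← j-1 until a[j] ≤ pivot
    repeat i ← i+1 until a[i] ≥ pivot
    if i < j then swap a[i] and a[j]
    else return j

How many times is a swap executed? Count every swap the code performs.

3

pivot=6
j stops at 10 (4), i stops at 0 (6); swap ⇒ 4 6 8 8 8 7 7 6 6 8 6
j stops at 8 (6), i stops at 1 (6); swap ⇒ 4 6 8 8 8 7 7 6 6 8 6
j stops at 7 (6), i stops at 2 (8); swap ⇒ 4 6 6 8 8 7 7 8 6 8 6
j stops at 2, i stops at 3; i≥j ⇒ return 2. a=4 6 6 8 8 7 7 8 6 8 6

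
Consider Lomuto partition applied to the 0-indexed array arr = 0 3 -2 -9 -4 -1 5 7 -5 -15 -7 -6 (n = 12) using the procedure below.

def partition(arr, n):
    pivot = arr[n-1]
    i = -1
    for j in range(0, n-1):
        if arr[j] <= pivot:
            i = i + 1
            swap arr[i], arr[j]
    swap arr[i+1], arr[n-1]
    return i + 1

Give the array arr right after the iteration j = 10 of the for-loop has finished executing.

-9 -15 -7 0 -4 -1 5 7 -5 3 -2 -6

pivot=-6, i=-1
j=0: 0>-6, skip
j=1: 3>-6, skip
j=2: -2>-6, skip
j=3: -9≤-6, i=0, swap(0,3) ⇒ -9 3 -2 0 -4 -1 5 7 -5 -15 -7 -6
j=4: -4>-6, skip
j=5: -1>-6, skip
j=6: 5>-6, skip
j=7: 7>-6, skip
j=8: -5>-6, skip
j=9: -15≤-6, i=1, swap(1,9) ⇒ -9 -15 -2 0 -4 -1 5 7 -5 3 -7 -6
j=10: -7≤-6, i=2, swap(2,10) ⇒ -9 -15 -7 0 -4 -1 5 7 -5 3 -2 -6
(after j=10) arr = -9 -15 -7 0 -4 -1 5 7 -5 3 -2 -6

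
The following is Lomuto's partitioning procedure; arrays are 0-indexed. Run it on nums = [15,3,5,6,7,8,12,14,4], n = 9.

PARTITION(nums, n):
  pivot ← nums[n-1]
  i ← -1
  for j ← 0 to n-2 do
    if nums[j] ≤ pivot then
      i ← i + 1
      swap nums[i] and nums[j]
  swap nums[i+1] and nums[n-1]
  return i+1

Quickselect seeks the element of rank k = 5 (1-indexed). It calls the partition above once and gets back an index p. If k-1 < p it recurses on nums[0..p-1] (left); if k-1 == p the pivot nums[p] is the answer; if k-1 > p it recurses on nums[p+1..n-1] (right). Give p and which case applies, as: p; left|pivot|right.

1; right

pivot = nums[8] = 4; i = -1
j=0: nums[0]=15 > 4 → no swap
j=1: nums[1]=3 ≤ 4 → i=0, swap nums[0],nums[1] → [3,15,5,6,7,8,12,14,4]
j=2: nums[2]=5 > 4 → no swap
j=3: nums[3]=6 > 4 → no swap
j=4: nums[4]=7 > 4 → no swap
j=5: nums[5]=8 > 4 → no swap
j=6: nums[6]=12 > 4 → no swap
j=7: nums[7]=14 > 4 → no swap
final swap nums[1],nums[8] → [3,4,5,6,7,8,12,14,15]; return 1
p = 1; k-1 = 4 > 1 ⇒ right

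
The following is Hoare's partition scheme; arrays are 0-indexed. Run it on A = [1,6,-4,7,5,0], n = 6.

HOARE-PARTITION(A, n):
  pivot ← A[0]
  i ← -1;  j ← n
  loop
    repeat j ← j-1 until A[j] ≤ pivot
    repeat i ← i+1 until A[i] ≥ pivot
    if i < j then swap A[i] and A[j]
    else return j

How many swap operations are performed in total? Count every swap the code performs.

pivot=1
j stops at 5 (0), i stops at 0 (1); swap ⇒ [0,6,-4,7,5,1]
j stops at 2 (-4), i stops at 1 (6); swap ⇒ [0,-4,6,7,5,1]
j stops at 1, i stops at 2; i≥j ⇒ return 1. A=[0,-4,6,7,5,1]

2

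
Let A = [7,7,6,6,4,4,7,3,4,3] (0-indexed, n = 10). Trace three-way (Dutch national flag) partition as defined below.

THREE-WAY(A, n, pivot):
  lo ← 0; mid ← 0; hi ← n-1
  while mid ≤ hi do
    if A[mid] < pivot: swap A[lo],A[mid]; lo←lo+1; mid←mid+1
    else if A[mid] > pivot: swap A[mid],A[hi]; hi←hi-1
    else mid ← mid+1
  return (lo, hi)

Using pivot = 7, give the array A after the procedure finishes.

[6,6,4,4,3,4,3,7,7,7]

pivot = 7; lo=0, mid=0, hi=9
A[mid]=7=7: mid=1
A[mid]=7=7: mid=2
A[mid]=6<7: swap A[0],A[2]; lo=1,mid=3 → [6,7,7,6,4,4,7,3,4,3]
A[mid]=6<7: swap A[1],A[3]; lo=2,mid=4 → [6,6,7,7,4,4,7,3,4,3]
A[mid]=4<7: swap A[2],A[4]; lo=3,mid=5 → [6,6,4,7,7,4,7,3,4,3]
A[mid]=4<7: swap A[3],A[5]; lo=4,mid=6 → [6,6,4,4,7,7,7,3,4,3]
A[mid]=7=7: mid=7
A[mid]=3<7: swap A[4],A[7]; lo=5,mid=8 → [6,6,4,4,3,7,7,7,4,3]
A[mid]=4<7: swap A[5],A[8]; lo=6,mid=9 → [6,6,4,4,3,4,7,7,7,3]
A[mid]=3<7: swap A[6],A[9]; lo=7,mid=10 → [6,6,4,4,3,4,3,7,7,7]
end: lo=7, hi=9; A = [6,6,4,4,3,4,3,7,7,7]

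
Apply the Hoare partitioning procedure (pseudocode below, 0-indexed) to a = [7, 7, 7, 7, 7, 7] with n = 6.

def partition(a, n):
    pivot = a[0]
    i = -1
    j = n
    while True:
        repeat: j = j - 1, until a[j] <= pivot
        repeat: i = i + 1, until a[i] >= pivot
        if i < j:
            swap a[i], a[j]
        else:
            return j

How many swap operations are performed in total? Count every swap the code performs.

pivot=7
j stops at 5 (7), i stops at 0 (7); swap ⇒ [7, 7, 7, 7, 7, 7]
j stops at 4 (7), i stops at 1 (7); swap ⇒ [7, 7, 7, 7, 7, 7]
j stops at 3 (7), i stops at 2 (7); swap ⇒ [7, 7, 7, 7, 7, 7]
j stops at 2, i stops at 3; i≥j ⇒ return 2. a=[7, 7, 7, 7, 7, 7]

3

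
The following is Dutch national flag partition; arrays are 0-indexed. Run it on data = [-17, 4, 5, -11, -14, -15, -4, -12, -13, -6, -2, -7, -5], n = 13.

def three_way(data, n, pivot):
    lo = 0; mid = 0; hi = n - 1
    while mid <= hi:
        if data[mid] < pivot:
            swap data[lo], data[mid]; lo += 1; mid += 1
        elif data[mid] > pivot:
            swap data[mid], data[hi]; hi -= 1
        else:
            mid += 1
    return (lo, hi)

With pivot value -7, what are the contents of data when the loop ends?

lo=0 mid=0 hi=12
-17<-7: swap(0,0), lo=1 mid=1 ⇒ [-17, 4, 5, -11, -14, -15, -4, -12, -13, -6, -2, -7, -5]
4>-7: swap(1,12), hi=11 ⇒ [-17, -5, 5, -11, -14, -15, -4, -12, -13, -6, -2, -7, 4]
-5>-7: swap(1,11), hi=10 ⇒ [-17, -7, 5, -11, -14, -15, -4, -12, -13, -6, -2, -5, 4]
-7=-7: mid=2
5>-7: swap(2,10), hi=9 ⇒ [-17, -7, -2, -11, -14, -15, -4, -12, -13, -6, 5, -5, 4]
-2>-7: swap(2,9), hi=8 ⇒ [-17, -7, -6, -11, -14, -15, -4, -12, -13, -2, 5, -5, 4]
-6>-7: swap(2,8), hi=7 ⇒ [-17, -7, -13, -11, -14, -15, -4, -12, -6, -2, 5, -5, 4]
-13<-7: swap(1,2), lo=2 mid=3 ⇒ [-17, -13, -7, -11, -14, -15, -4, -12, -6, -2, 5, -5, 4]
-11<-7: swap(2,3), lo=3 mid=4 ⇒ [-17, -13, -11, -7, -14, -15, -4, -12, -6, -2, 5, -5, 4]
-14<-7: swap(3,4), lo=4 mid=5 ⇒ [-17, -13, -11, -14, -7, -15, -4, -12, -6, -2, 5, -5, 4]
-15<-7: swap(4,5), lo=5 mid=6 ⇒ [-17, -13, -11, -14, -15, -7, -4, -12, -6, -2, 5, -5, 4]
-4>-7: swap(6,7), hi=6 ⇒ [-17, -13, -11, -14, -15, -7, -12, -4, -6, -2, 5, -5, 4]
-12<-7: swap(5,6), lo=6 mid=7 ⇒ [-17, -13, -11, -14, -15, -12, -7, -4, -6, -2, 5, -5, 4]
done. lo=6 hi=6; data=[-17, -13, -11, -14, -15, -12, -7, -4, -6, -2, 5, -5, 4]

[-17, -13, -11, -14, -15, -12, -7, -4, -6, -2, 5, -5, 4]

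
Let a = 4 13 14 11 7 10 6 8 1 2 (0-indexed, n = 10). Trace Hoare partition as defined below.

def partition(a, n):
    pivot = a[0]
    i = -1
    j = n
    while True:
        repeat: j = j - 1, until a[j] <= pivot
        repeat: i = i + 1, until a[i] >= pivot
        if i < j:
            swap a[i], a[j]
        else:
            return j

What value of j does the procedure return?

pivot=4
j stops at 9 (2), i stops at 0 (4); swap ⇒ 2 13 14 11 7 10 6 8 1 4
j stops at 8 (1), i stops at 1 (13); swap ⇒ 2 1 14 11 7 10 6 8 13 4
j stops at 1, i stops at 2; i≥j ⇒ return 1. a=2 1 14 11 7 10 6 8 13 4

1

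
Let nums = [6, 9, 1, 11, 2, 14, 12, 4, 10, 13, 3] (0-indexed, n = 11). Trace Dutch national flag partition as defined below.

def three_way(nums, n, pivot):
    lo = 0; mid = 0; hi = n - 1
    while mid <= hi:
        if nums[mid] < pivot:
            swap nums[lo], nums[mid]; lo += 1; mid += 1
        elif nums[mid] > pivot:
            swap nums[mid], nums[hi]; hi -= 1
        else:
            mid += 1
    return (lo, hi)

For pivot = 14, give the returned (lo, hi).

lo=0 mid=0 hi=10
6<14: swap(0,0), lo=1 mid=1 ⇒ [6, 9, 1, 11, 2, 14, 12, 4, 10, 13, 3]
9<14: swap(1,1), lo=2 mid=2 ⇒ [6, 9, 1, 11, 2, 14, 12, 4, 10, 13, 3]
1<14: swap(2,2), lo=3 mid=3 ⇒ [6, 9, 1, 11, 2, 14, 12, 4, 10, 13, 3]
11<14: swap(3,3), lo=4 mid=4 ⇒ [6, 9, 1, 11, 2, 14, 12, 4, 10, 13, 3]
2<14: swap(4,4), lo=5 mid=5 ⇒ [6, 9, 1, 11, 2, 14, 12, 4, 10, 13, 3]
14=14: mid=6
12<14: swap(5,6), lo=6 mid=7 ⇒ [6, 9, 1, 11, 2, 12, 14, 4, 10, 13, 3]
4<14: swap(6,7), lo=7 mid=8 ⇒ [6, 9, 1, 11, 2, 12, 4, 14, 10, 13, 3]
10<14: swap(7,8), lo=8 mid=9 ⇒ [6, 9, 1, 11, 2, 12, 4, 10, 14, 13, 3]
13<14: swap(8,9), lo=9 mid=10 ⇒ [6, 9, 1, 11, 2, 12, 4, 10, 13, 14, 3]
3<14: swap(9,10), lo=10 mid=11 ⇒ [6, 9, 1, 11, 2, 12, 4, 10, 13, 3, 14]
done. lo=10 hi=10; nums=[6, 9, 1, 11, 2, 12, 4, 10, 13, 3, 14]

(10, 10)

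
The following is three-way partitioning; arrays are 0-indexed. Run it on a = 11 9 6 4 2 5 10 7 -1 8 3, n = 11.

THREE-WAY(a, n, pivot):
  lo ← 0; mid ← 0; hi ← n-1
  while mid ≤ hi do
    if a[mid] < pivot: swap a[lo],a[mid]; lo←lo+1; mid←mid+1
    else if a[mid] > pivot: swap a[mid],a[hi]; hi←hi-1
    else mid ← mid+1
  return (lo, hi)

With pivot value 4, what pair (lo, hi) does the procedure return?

pivot = 4; lo=0, mid=0, hi=10
a[mid]=11>4: swap a[0],a[10]; hi=9 → 3 9 6 4 2 5 10 7 -1 8 11
a[mid]=3<4: swap a[0],a[0]; lo=1,mid=1 → 3 9 6 4 2 5 10 7 -1 8 11
a[mid]=9>4: swap a[1],a[9]; hi=8 → 3 8 6 4 2 5 10 7 -1 9 11
a[mid]=8>4: swap a[1],a[8]; hi=7 → 3 -1 6 4 2 5 10 7 8 9 11
a[mid]=-1<4: swap a[1],a[1]; lo=2,mid=2 → 3 -1 6 4 2 5 10 7 8 9 11
a[mid]=6>4: swap a[2],a[7]; hi=6 → 3 -1 7 4 2 5 10 6 8 9 11
a[mid]=7>4: swap a[2],a[6]; hi=5 → 3 -1 10 4 2 5 7 6 8 9 11
a[mid]=10>4: swap a[2],a[5]; hi=4 → 3 -1 5 4 2 10 7 6 8 9 11
a[mid]=5>4: swap a[2],a[4]; hi=3 → 3 -1 2 4 5 10 7 6 8 9 11
a[mid]=2<4: swap a[2],a[2]; lo=3,mid=3 → 3 -1 2 4 5 10 7 6 8 9 11
a[mid]=4=4: mid=4
end: lo=3, hi=3; a = 3 -1 2 4 5 10 7 6 8 9 11

(3, 3)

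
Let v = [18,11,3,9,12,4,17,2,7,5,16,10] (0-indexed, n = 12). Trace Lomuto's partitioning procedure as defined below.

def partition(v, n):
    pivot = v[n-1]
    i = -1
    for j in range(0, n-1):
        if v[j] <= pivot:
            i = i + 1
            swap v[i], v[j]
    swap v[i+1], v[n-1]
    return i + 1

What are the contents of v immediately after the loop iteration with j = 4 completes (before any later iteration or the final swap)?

[3,9,18,11,12,4,17,2,7,5,16,10]

pivot=10, i=-1
j=0: 18>10, skip
j=1: 11>10, skip
j=2: 3≤10, i=0, swap(0,2) ⇒ [3,11,18,9,12,4,17,2,7,5,16,10]
j=3: 9≤10, i=1, swap(1,3) ⇒ [3,9,18,11,12,4,17,2,7,5,16,10]
j=4: 12>10, skip
(after j=4) v = [3,9,18,11,12,4,17,2,7,5,16,10]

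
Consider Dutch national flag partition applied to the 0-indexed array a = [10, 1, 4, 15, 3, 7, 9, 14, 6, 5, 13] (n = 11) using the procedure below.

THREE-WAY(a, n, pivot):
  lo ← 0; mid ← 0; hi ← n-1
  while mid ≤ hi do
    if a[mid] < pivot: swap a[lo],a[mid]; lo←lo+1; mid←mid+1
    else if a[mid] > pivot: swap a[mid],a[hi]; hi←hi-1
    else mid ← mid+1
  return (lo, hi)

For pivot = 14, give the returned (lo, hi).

pivot = 14; lo=0, mid=0, hi=10
a[mid]=10<14: swap a[0],a[0]; lo=1,mid=1 → [10, 1, 4, 15, 3, 7, 9, 14, 6, 5, 13]
a[mid]=1<14: swap a[1],a[1]; lo=2,mid=2 → [10, 1, 4, 15, 3, 7, 9, 14, 6, 5, 13]
a[mid]=4<14: swap a[2],a[2]; lo=3,mid=3 → [10, 1, 4, 15, 3, 7, 9, 14, 6, 5, 13]
a[mid]=15>14: swap a[3],a[10]; hi=9 → [10, 1, 4, 13, 3, 7, 9, 14, 6, 5, 15]
a[mid]=13<14: swap a[3],a[3]; lo=4,mid=4 → [10, 1, 4, 13, 3, 7, 9, 14, 6, 5, 15]
a[mid]=3<14: swap a[4],a[4]; lo=5,mid=5 → [10, 1, 4, 13, 3, 7, 9, 14, 6, 5, 15]
a[mid]=7<14: swap a[5],a[5]; lo=6,mid=6 → [10, 1, 4, 13, 3, 7, 9, 14, 6, 5, 15]
a[mid]=9<14: swap a[6],a[6]; lo=7,mid=7 → [10, 1, 4, 13, 3, 7, 9, 14, 6, 5, 15]
a[mid]=14=14: mid=8
a[mid]=6<14: swap a[7],a[8]; lo=8,mid=9 → [10, 1, 4, 13, 3, 7, 9, 6, 14, 5, 15]
a[mid]=5<14: swap a[8],a[9]; lo=9,mid=10 → [10, 1, 4, 13, 3, 7, 9, 6, 5, 14, 15]
end: lo=9, hi=9; a = [10, 1, 4, 13, 3, 7, 9, 6, 5, 14, 15]

(9, 9)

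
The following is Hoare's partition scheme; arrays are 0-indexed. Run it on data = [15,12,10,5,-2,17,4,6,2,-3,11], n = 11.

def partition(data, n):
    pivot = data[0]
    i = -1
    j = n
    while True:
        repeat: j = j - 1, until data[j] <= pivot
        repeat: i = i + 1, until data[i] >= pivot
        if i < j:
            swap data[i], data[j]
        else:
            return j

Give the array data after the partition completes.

pivot = data[0] = 15; i = -1, j = 11
j→10 (data[10]=11≤15), i→0 (data[0]=15≥15); i<j, swap → [11,12,10,5,-2,17,4,6,2,-3,15]
j→9 (data[9]=-3≤15), i→5 (data[5]=17≥15); i<j, swap → [11,12,10,5,-2,-3,4,6,2,17,15]
j→8, i→9; i≥j, return j=8. data = [11,12,10,5,-2,-3,4,6,2,17,15]

[11,12,10,5,-2,-3,4,6,2,17,15]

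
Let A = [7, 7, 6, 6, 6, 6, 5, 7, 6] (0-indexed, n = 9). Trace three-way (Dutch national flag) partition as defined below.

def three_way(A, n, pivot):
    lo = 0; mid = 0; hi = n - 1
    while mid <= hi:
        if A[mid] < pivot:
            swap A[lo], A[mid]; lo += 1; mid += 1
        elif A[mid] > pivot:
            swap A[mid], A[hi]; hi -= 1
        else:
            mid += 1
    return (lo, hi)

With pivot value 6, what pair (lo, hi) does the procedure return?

pivot = 6; lo=0, mid=0, hi=8
A[mid]=7>6: swap A[0],A[8]; hi=7 → [6, 7, 6, 6, 6, 6, 5, 7, 7]
A[mid]=6=6: mid=1
A[mid]=7>6: swap A[1],A[7]; hi=6 → [6, 7, 6, 6, 6, 6, 5, 7, 7]
A[mid]=7>6: swap A[1],A[6]; hi=5 → [6, 5, 6, 6, 6, 6, 7, 7, 7]
A[mid]=5<6: swap A[0],A[1]; lo=1,mid=2 → [5, 6, 6, 6, 6, 6, 7, 7, 7]
A[mid]=6=6: mid=3
A[mid]=6=6: mid=4
A[mid]=6=6: mid=5
A[mid]=6=6: mid=6
end: lo=1, hi=5; A = [5, 6, 6, 6, 6, 6, 7, 7, 7]

(1, 5)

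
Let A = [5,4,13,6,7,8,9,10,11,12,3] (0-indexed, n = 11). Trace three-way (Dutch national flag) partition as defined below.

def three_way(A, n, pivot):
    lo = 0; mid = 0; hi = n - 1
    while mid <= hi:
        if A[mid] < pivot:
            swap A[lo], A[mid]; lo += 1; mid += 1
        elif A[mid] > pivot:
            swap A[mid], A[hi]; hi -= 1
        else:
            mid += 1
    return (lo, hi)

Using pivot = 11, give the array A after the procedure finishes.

[5,4,3,6,7,8,9,10,11,12,13]

pivot = 11; lo=0, mid=0, hi=10
A[mid]=5<11: swap A[0],A[0]; lo=1,mid=1 → [5,4,13,6,7,8,9,10,11,12,3]
A[mid]=4<11: swap A[1],A[1]; lo=2,mid=2 → [5,4,13,6,7,8,9,10,11,12,3]
A[mid]=13>11: swap A[2],A[10]; hi=9 → [5,4,3,6,7,8,9,10,11,12,13]
A[mid]=3<11: swap A[2],A[2]; lo=3,mid=3 → [5,4,3,6,7,8,9,10,11,12,13]
A[mid]=6<11: swap A[3],A[3]; lo=4,mid=4 → [5,4,3,6,7,8,9,10,11,12,13]
A[mid]=7<11: swap A[4],A[4]; lo=5,mid=5 → [5,4,3,6,7,8,9,10,11,12,13]
A[mid]=8<11: swap A[5],A[5]; lo=6,mid=6 → [5,4,3,6,7,8,9,10,11,12,13]
A[mid]=9<11: swap A[6],A[6]; lo=7,mid=7 → [5,4,3,6,7,8,9,10,11,12,13]
A[mid]=10<11: swap A[7],A[7]; lo=8,mid=8 → [5,4,3,6,7,8,9,10,11,12,13]
A[mid]=11=11: mid=9
A[mid]=12>11: swap A[9],A[9]; hi=8 → [5,4,3,6,7,8,9,10,11,12,13]
end: lo=8, hi=8; A = [5,4,3,6,7,8,9,10,11,12,13]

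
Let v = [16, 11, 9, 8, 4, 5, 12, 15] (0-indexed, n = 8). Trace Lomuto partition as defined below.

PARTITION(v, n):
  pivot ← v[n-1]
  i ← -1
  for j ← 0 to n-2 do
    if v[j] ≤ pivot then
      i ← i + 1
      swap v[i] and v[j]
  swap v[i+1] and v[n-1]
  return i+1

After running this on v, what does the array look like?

[11, 9, 8, 4, 5, 12, 15, 16]

pivot = v[7] = 15; i = -1
j=0: v[0]=16 > 15 → no swap
j=1: v[1]=11 ≤ 15 → i=0, swap v[0],v[1] → [11, 16, 9, 8, 4, 5, 12, 15]
j=2: v[2]=9 ≤ 15 → i=1, swap v[1],v[2] → [11, 9, 16, 8, 4, 5, 12, 15]
j=3: v[3]=8 ≤ 15 → i=2, swap v[2],v[3] → [11, 9, 8, 16, 4, 5, 12, 15]
j=4: v[4]=4 ≤ 15 → i=3, swap v[3],v[4] → [11, 9, 8, 4, 16, 5, 12, 15]
j=5: v[5]=5 ≤ 15 → i=4, swap v[4],v[5] → [11, 9, 8, 4, 5, 16, 12, 15]
j=6: v[6]=12 ≤ 15 → i=5, swap v[5],v[6] → [11, 9, 8, 4, 5, 12, 16, 15]
final swap v[6],v[7] → [11, 9, 8, 4, 5, 12, 15, 16]; return 6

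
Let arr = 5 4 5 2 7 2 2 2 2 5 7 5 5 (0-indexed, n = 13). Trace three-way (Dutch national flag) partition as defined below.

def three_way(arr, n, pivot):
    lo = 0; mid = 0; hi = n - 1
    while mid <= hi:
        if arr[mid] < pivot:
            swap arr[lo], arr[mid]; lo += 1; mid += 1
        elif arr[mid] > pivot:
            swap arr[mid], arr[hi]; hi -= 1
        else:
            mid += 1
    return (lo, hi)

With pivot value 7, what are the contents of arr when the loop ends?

5 4 5 2 2 2 2 2 5 5 5 7 7

pivot = 7; lo=0, mid=0, hi=12
arr[mid]=5<7: swap arr[0],arr[0]; lo=1,mid=1 → 5 4 5 2 7 2 2 2 2 5 7 5 5
arr[mid]=4<7: swap arr[1],arr[1]; lo=2,mid=2 → 5 4 5 2 7 2 2 2 2 5 7 5 5
arr[mid]=5<7: swap arr[2],arr[2]; lo=3,mid=3 → 5 4 5 2 7 2 2 2 2 5 7 5 5
arr[mid]=2<7: swap arr[3],arr[3]; lo=4,mid=4 → 5 4 5 2 7 2 2 2 2 5 7 5 5
arr[mid]=7=7: mid=5
arr[mid]=2<7: swap arr[4],arr[5]; lo=5,mid=6 → 5 4 5 2 2 7 2 2 2 5 7 5 5
arr[mid]=2<7: swap arr[5],arr[6]; lo=6,mid=7 → 5 4 5 2 2 2 7 2 2 5 7 5 5
arr[mid]=2<7: swap arr[6],arr[7]; lo=7,mid=8 → 5 4 5 2 2 2 2 7 2 5 7 5 5
arr[mid]=2<7: swap arr[7],arr[8]; lo=8,mid=9 → 5 4 5 2 2 2 2 2 7 5 7 5 5
arr[mid]=5<7: swap arr[8],arr[9]; lo=9,mid=10 → 5 4 5 2 2 2 2 2 5 7 7 5 5
arr[mid]=7=7: mid=11
arr[mid]=5<7: swap arr[9],arr[11]; lo=10,mid=12 → 5 4 5 2 2 2 2 2 5 5 7 7 5
arr[mid]=5<7: swap arr[10],arr[12]; lo=11,mid=13 → 5 4 5 2 2 2 2 2 5 5 5 7 7
end: lo=11, hi=12; arr = 5 4 5 2 2 2 2 2 5 5 5 7 7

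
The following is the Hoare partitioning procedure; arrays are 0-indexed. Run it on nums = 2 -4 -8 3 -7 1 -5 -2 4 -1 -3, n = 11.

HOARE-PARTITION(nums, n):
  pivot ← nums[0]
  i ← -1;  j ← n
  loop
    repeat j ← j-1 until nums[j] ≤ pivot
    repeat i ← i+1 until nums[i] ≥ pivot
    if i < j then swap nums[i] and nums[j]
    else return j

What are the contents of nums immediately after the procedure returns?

-3 -4 -8 -1 -7 1 -5 -2 4 3 2

pivot = nums[0] = 2; i = -1, j = 11
j→10 (nums[10]=-3≤2), i→0 (nums[0]=2≥2); i<j, swap → -3 -4 -8 3 -7 1 -5 -2 4 -1 2
j→9 (nums[9]=-1≤2), i→3 (nums[3]=3≥2); i<j, swap → -3 -4 -8 -1 -7 1 -5 -2 4 3 2
j→7, i→8; i≥j, return j=7. nums = -3 -4 -8 -1 -7 1 -5 -2 4 3 2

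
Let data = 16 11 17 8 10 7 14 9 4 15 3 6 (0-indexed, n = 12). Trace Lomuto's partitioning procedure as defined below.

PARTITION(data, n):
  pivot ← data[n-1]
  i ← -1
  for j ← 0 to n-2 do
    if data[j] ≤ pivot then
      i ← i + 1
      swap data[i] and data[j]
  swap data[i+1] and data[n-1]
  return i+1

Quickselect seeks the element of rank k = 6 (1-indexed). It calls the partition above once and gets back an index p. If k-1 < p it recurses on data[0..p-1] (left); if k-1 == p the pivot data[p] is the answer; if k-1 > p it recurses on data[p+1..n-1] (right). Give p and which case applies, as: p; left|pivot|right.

pivot=6, i=-1
j=0: 16>6, skip
j=1: 11>6, skip
j=2: 17>6, skip
j=3: 8>6, skip
j=4: 10>6, skip
j=5: 7>6, skip
j=6: 14>6, skip
j=7: 9>6, skip
j=8: 4≤6, i=0, swap(0,8) ⇒ 4 11 17 8 10 7 14 9 16 15 3 6
j=9: 15>6, skip
j=10: 3≤6, i=1, swap(1,10) ⇒ 4 3 17 8 10 7 14 9 16 15 11 6
swap(2,11) ⇒ 4 3 6 8 10 7 14 9 16 15 11 17; return 2
p = 2; k-1 = 5 > 2 ⇒ right

2; right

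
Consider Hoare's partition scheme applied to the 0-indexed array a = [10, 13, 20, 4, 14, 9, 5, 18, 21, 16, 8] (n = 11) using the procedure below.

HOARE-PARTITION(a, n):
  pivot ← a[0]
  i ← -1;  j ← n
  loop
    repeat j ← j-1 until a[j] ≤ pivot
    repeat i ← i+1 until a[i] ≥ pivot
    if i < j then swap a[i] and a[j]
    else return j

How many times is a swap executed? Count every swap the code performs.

3

pivot = a[0] = 10; i = -1, j = 11
j→10 (a[10]=8≤10), i→0 (a[0]=10≥10); i<j, swap → [8, 13, 20, 4, 14, 9, 5, 18, 21, 16, 10]
j→6 (a[6]=5≤10), i→1 (a[1]=13≥10); i<j, swap → [8, 5, 20, 4, 14, 9, 13, 18, 21, 16, 10]
j→5 (a[5]=9≤10), i→2 (a[2]=20≥10); i<j, swap → [8, 5, 9, 4, 14, 20, 13, 18, 21, 16, 10]
j→3, i→4; i≥j, return j=3. a = [8, 5, 9, 4, 14, 20, 13, 18, 21, 16, 10]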